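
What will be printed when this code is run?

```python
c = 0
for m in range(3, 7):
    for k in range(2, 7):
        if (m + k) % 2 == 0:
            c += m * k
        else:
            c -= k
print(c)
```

144

m=3,k=2: odd sum, c = 0-2 = -2
m=3,k=3: even sum, c = (-2)+9 = 7
m=3,k=4: odd sum, c = 7-4 = 3
m=3,k=5: even sum, c = 3+15 = 18
m=3,k=6: odd sum, c = 18-6 = 12
m=4,k=2: even sum, c = 12+8 = 20
m=4,k=3: odd sum, c = 20-3 = 17
m=4,k=4: even sum, c = 17+16 = 33
m=4,k=5: odd sum, c = 33-5 = 28
m=4,k=6: even sum, c = 28+24 = 52
m=5,k=2: odd sum, c = 52-2 = 50
m=5,k=3: even sum, c = 50+15 = 65
m=5,k=4: odd sum, c = 65-4 = 61
m=5,k=5: even sum, c = 61+25 = 86
m=5,k=6: odd sum, c = 86-6 = 80
m=6,k=2: even sum, c = 80+12 = 92
m=6,k=3: odd sum, c = 92-3 = 89
m=6,k=4: even sum, c = 89+24 = 113
m=6,k=5: odd sum, c = 113-5 = 108
m=6,k=6: even sum, c = 108+36 = 144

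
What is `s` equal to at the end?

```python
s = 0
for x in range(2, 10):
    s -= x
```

x=2: s = 0-2 = -2
x=3: s = (-2)-3 = -5
x=4: s = (-5)-4 = -9
x=5: s = (-9)-5 = -14
x=6: s = (-14)-6 = -20
x=7: s = (-20)-7 = -27
x=8: s = (-27)-8 = -35
x=9: s = (-35)-9 = -44

-44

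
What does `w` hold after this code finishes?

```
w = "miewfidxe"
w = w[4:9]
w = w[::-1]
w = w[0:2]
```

slice [4:9] → 'fidxe'
reverse → 'exdif'
slice [0:2] → 'ex'

'ex'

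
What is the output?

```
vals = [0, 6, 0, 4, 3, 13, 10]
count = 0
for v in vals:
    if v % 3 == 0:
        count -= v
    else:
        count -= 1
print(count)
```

v=0: %3==0, count = 0-0 = 0
v=6: %3==0, count = 0-6 = -6
v=0: %3==0, count = (-6)-0 = -6
v=4: not %3==0, count = (-6)-1 = -7
v=3: %3==0, count = (-7)-3 = -10
v=13: not %3==0, count = (-10)-1 = -11
v=10: not %3==0, count = (-11)-1 = -12

-12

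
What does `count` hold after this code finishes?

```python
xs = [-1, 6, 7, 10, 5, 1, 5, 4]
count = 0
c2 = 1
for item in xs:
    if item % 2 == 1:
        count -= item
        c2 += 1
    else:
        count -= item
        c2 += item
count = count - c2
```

item=-1: odd, count = 0-(-1) = 1; c2=2
item=6: not odd, count = 1-6 = -5; c2=8
item=7: odd, count = (-5)-7 = -12; c2=9
item=10: not odd, count = (-12)-10 = -22; c2=19
item=5: odd, count = (-22)-5 = -27; c2=20
item=1: odd, count = (-27)-1 = -28; c2=21
item=5: odd, count = (-28)-5 = -33; c2=22
item=4: not odd, count = (-33)-4 = -37; c2=26
count-c2 = (-37)-26 = -63

-63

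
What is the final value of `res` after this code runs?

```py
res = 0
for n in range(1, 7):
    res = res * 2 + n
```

120

n=1: res = 0*2+1 = 1
n=2: res = 1*2+2 = 4
n=3: res = 4*2+3 = 11
n=4: res = 11*2+4 = 26
n=5: res = 26*2+5 = 57
n=6: res = 57*2+6 = 120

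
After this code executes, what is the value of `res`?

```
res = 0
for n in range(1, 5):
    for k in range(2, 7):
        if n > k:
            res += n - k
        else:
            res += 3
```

55

n=1,k=2: not 1>2, res = 0+3 = 3
n=1,k=3: not 1>3, res = 3+3 = 6
n=1,k=4: not 1>4, res = 6+3 = 9
n=1,k=5: not 1>5, res = 9+3 = 12
n=1,k=6: not 1>6, res = 12+3 = 15
n=2,k=2: not 2>2, res = 15+3 = 18
n=2,k=3: not 2>3, res = 18+3 = 21
n=2,k=4: not 2>4, res = 21+3 = 24
n=2,k=5: not 2>5, res = 24+3 = 27
n=2,k=6: not 2>6, res = 27+3 = 30
n=3,k=2: 3>2, res = 30+1 = 31
n=3,k=3: not 3>3, res = 31+3 = 34
n=3,k=4: not 3>4, res = 34+3 = 37
n=3,k=5: not 3>5, res = 37+3 = 40
n=3,k=6: not 3>6, res = 40+3 = 43
n=4,k=2: 4>2, res = 43+2 = 45
n=4,k=3: 4>3, res = 45+1 = 46
n=4,k=4: not 4>4, res = 46+3 = 49
n=4,k=5: not 4>5, res = 49+3 = 52
n=4,k=6: not 4>6, res = 52+3 = 55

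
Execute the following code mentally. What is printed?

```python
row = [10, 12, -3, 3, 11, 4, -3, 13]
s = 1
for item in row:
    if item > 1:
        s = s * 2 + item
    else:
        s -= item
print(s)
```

719

item=10: >1, s = 1*2+10 = 12
item=12: >1, s = 12*2+12 = 36
item=-3: not >1, s = 36-(-3) = 39
item=3: >1, s = 39*2+3 = 81
item=11: >1, s = 81*2+11 = 173
item=4: >1, s = 173*2+4 = 350
item=-3: not >1, s = 350-(-3) = 353
item=13: >1, s = 353*2+13 = 719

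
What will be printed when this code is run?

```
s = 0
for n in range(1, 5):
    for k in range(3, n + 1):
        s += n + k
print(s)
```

21

n=3,k=3: s = 0+6 = 6
n=4,k=3: s = 6+7 = 13
n=4,k=4: s = 13+8 = 21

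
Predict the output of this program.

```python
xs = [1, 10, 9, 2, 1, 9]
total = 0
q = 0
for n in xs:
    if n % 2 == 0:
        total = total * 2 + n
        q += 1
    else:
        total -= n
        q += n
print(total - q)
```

n=1: not even, total = 0-1 = -1; q=1
n=10: even, total = (-1)*2+10 = 8; q=2
n=9: not even, total = 8-9 = -1; q=11
n=2: even, total = (-1)*2+2 = 0; q=12
n=1: not even, total = 0-1 = -1; q=13
n=9: not even, total = (-1)-9 = -10; q=22
total-q = (-10)-22 = -32

-32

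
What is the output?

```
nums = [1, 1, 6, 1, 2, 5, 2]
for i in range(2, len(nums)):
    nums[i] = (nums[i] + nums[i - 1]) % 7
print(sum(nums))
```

10

i=2: nums[2] = (6+1)%7 = 0 → [1, 1, 0, 1, 2, 5, 2]
i=3: nums[3] = (1+0)%7 = 1 → [1, 1, 0, 1, 2, 5, 2]
i=4: nums[4] = (2+1)%7 = 3 → [1, 1, 0, 1, 3, 5, 2]
i=5: nums[5] = (5+3)%7 = 1 → [1, 1, 0, 1, 3, 1, 2]
i=6: nums[6] = (2+1)%7 = 3 → [1, 1, 0, 1, 3, 1, 3]
sum = 10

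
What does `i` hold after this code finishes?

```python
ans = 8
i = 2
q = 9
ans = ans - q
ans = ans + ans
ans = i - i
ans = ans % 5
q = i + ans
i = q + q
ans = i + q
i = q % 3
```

2

ans = 8-9 = -1
ans = (-1)+(-1) = -2
ans = 2-2 = 0
ans = 0%5 = 0
q = 2+0 = 2
i = 2+2 = 4
ans = 4+2 = 6
i = 2%3 = 2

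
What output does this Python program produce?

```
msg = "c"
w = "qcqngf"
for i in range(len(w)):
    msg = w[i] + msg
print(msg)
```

i=0: prepend 'q' → 'qc'
i=1: prepend 'c' → 'cqc'
i=2: prepend 'q' → 'qcqc'
i=3: prepend 'n' → 'nqcqc'
i=4: prepend 'g' → 'gnqcqc'
i=5: prepend 'f' → 'fgnqcqc'

fgnqcqc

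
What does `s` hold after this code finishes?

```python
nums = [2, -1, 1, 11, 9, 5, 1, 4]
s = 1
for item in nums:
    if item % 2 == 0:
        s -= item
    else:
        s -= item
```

-31

item=2: even, s = 1-2 = -1
item=-1: not even, s = (-1)-(-1) = 0
item=1: not even, s = 0-1 = -1
item=11: not even, s = (-1)-11 = -12
item=9: not even, s = (-12)-9 = -21
item=5: not even, s = (-21)-5 = -26
item=1: not even, s = (-26)-1 = -27
item=4: even, s = (-27)-4 = -31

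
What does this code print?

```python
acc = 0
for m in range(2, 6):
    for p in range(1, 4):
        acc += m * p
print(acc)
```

84

m=2,p=1: acc = 0+2 = 2
m=2,p=2: acc = 2+4 = 6
m=2,p=3: acc = 6+6 = 12
m=3,p=1: acc = 12+3 = 15
m=3,p=2: acc = 15+6 = 21
m=3,p=3: acc = 21+9 = 30
m=4,p=1: acc = 30+4 = 34
m=4,p=2: acc = 34+8 = 42
m=4,p=3: acc = 42+12 = 54
m=5,p=1: acc = 54+5 = 59
m=5,p=2: acc = 59+10 = 69
m=5,p=3: acc = 69+15 = 84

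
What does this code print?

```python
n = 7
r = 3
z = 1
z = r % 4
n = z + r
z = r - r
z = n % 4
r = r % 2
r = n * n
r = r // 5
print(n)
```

z = 3%4 = 3
n = 3+3 = 6
z = 3-3 = 0
z = 6%4 = 2
r = 3%2 = 1
r = 6*6 = 36
r = 36//5 = 7

6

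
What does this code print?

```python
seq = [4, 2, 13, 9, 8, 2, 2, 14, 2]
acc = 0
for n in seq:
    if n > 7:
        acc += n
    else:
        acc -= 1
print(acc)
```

39

n=4: not >7, acc = 0-1 = -1
n=2: not >7, acc = (-1)-1 = -2
n=13: >7, acc = (-2)+13 = 11
n=9: >7, acc = 11+9 = 20
n=8: >7, acc = 20+8 = 28
n=2: not >7, acc = 28-1 = 27
n=2: not >7, acc = 27-1 = 26
n=14: >7, acc = 26+14 = 40
n=2: not >7, acc = 40-1 = 39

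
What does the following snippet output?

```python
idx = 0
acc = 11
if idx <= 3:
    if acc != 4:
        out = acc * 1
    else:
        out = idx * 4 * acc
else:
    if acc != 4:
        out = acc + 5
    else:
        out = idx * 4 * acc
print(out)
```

idx=0, acc=11
idx <= 3 is True; acc != 4 is True
→ out = acc * 1 = 11

11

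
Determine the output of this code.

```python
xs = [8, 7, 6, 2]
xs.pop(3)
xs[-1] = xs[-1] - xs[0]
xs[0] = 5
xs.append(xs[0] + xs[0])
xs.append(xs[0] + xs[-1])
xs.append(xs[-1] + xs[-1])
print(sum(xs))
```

65

pop(3) removes 2 → [8, 7, 6]
xs[-1] = xs[-1]-xs[0] = 6-8 = -2 → [8, 7, -2]
xs[0] = 5 → [5, 7, -2]
append xs[0]+xs[0] = 5+5 = 10 → [5, 7, -2, 10]
append xs[0]+xs[-1] = 5+10 = 15 → [5, 7, -2, 10, 15]
append xs[-1]+xs[-1] = 15+15 = 30 → [5, 7, -2, 10, 15, 30]
sum = 65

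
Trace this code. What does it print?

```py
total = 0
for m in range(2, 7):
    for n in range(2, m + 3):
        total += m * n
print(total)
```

m=2,n=2: total = 0+4 = 4
m=2,n=3: total = 4+6 = 10
m=2,n=4: total = 10+8 = 18
m=3,n=2: total = 18+6 = 24
m=3,n=3: total = 24+9 = 33
m=3,n=4: total = 33+12 = 45
m=3,n=5: total = 45+15 = 60
m=4,n=2: total = 60+8 = 68
m=4,n=3: total = 68+12 = 80
m=4,n=4: total = 80+16 = 96
m=4,n=5: total = 96+20 = 116
m=4,n=6: total = 116+24 = 140
m=5,n=2: total = 140+10 = 150
m=5,n=3: total = 150+15 = 165
m=5,n=4: total = 165+20 = 185
m=5,n=5: total = 185+25 = 210
m=5,n=6: total = 210+30 = 240
m=5,n=7: total = 240+35 = 275
m=6,n=2: total = 275+12 = 287
m=6,n=3: total = 287+18 = 305
m=6,n=4: total = 305+24 = 329
m=6,n=5: total = 329+30 = 359
m=6,n=6: total = 359+36 = 395
m=6,n=7: total = 395+42 = 437
m=6,n=8: total = 437+48 = 485

485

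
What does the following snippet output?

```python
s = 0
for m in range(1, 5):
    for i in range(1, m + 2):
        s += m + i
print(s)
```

m=1,i=1: s = 0+2 = 2
m=1,i=2: s = 2+3 = 5
m=2,i=1: s = 5+3 = 8
m=2,i=2: s = 8+4 = 12
m=2,i=3: s = 12+5 = 17
m=3,i=1: s = 17+4 = 21
m=3,i=2: s = 21+5 = 26
m=3,i=3: s = 26+6 = 32
m=3,i=4: s = 32+7 = 39
m=4,i=1: s = 39+5 = 44
m=4,i=2: s = 44+6 = 50
m=4,i=3: s = 50+7 = 57
m=4,i=4: s = 57+8 = 65
m=4,i=5: s = 65+9 = 74

74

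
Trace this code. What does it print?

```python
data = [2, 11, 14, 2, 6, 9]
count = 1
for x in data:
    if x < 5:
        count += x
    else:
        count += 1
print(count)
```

9

x=2: <5, count = 1+2 = 3
x=11: not <5, count = 3+1 = 4
x=14: not <5, count = 4+1 = 5
x=2: <5, count = 5+2 = 7
x=6: not <5, count = 7+1 = 8
x=9: not <5, count = 8+1 = 9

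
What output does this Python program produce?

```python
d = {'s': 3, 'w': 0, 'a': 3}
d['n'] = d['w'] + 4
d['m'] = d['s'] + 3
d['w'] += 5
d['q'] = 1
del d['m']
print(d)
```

d['n'] = d['w']+4 = 4 → {'s': 3, 'w': 0, 'a': 3, 'n': 4}
d['m'] = d['s']+3 = 6 → {'s': 3, 'w': 0, 'a': 3, 'n': 4, 'm': 6}
d['w'] = 0+5 = 5 → {'s': 3, 'w': 5, 'a': 3, 'n': 4, 'm': 6}
d['q'] = 1 → {'s': 3, 'w': 5, 'a': 3, 'n': 4, 'm': 6, 'q': 1}
del 'm' → {'s': 3, 'w': 5, 'a': 3, 'n': 4, 'q': 1}

{'s': 3, 'w': 5, 'a': 3, 'n': 4, 'q': 1}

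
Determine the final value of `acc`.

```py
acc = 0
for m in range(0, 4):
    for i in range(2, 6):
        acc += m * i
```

m=0,i=2: acc = 0+0 = 0
m=0,i=3: acc = 0+0 = 0
m=0,i=4: acc = 0+0 = 0
m=0,i=5: acc = 0+0 = 0
m=1,i=2: acc = 0+2 = 2
m=1,i=3: acc = 2+3 = 5
m=1,i=4: acc = 5+4 = 9
m=1,i=5: acc = 9+5 = 14
m=2,i=2: acc = 14+4 = 18
m=2,i=3: acc = 18+6 = 24
m=2,i=4: acc = 24+8 = 32
m=2,i=5: acc = 32+10 = 42
m=3,i=2: acc = 42+6 = 48
m=3,i=3: acc = 48+9 = 57
m=3,i=4: acc = 57+12 = 69
m=3,i=5: acc = 69+15 = 84

84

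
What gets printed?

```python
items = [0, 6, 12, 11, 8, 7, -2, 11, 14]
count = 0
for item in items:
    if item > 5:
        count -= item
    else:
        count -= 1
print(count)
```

item=0: not >5, count = 0-1 = -1
item=6: >5, count = (-1)-6 = -7
item=12: >5, count = (-7)-12 = -19
item=11: >5, count = (-19)-11 = -30
item=8: >5, count = (-30)-8 = -38
item=7: >5, count = (-38)-7 = -45
item=-2: not >5, count = (-45)-1 = -46
item=11: >5, count = (-46)-11 = -57
item=14: >5, count = (-57)-14 = -71

-71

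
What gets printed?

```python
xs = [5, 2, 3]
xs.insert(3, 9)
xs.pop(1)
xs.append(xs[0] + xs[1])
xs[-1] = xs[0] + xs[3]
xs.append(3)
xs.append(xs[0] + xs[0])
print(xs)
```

insert 9 at 3 → [5, 2, 3, 9]
pop(1) removes 2 → [5, 3, 9]
append xs[0]+xs[1] = 5+3 = 8 → [5, 3, 9, 8]
xs[-1] = xs[0]+xs[3] = 5+8 = 13 → [5, 3, 9, 13]
append 3 → [5, 3, 9, 13, 3]
append xs[0]+xs[0] = 5+5 = 10 → [5, 3, 9, 13, 3, 10]

[5, 3, 9, 13, 3, 10]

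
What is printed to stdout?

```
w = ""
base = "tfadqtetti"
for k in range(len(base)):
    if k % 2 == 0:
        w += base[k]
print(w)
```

taqet

k=0: add 't' → 't'
k=1: skip
k=2: add 'a' → 'ta'
k=3: skip
k=4: add 'q' → 'taq'
k=5: skip
k=6: add 'e' → 'taqe'
k=7: skip
k=8: add 't' → 'taqet'
k=9: skip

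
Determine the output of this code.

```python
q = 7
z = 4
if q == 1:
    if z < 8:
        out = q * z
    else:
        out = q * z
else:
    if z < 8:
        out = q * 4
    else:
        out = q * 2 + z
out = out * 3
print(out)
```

84

q=7, z=4
q == 1 is False; z < 8 is True
→ out = q * 4 = 28
out = 28*3 = 84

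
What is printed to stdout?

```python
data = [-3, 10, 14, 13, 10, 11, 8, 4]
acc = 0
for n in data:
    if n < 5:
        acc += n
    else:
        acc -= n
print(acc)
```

-65

n=-3: <5, acc = 0+(-3) = -3
n=10: not <5, acc = (-3)-10 = -13
n=14: not <5, acc = (-13)-14 = -27
n=13: not <5, acc = (-27)-13 = -40
n=10: not <5, acc = (-40)-10 = -50
n=11: not <5, acc = (-50)-11 = -61
n=8: not <5, acc = (-61)-8 = -69
n=4: <5, acc = (-69)+4 = -65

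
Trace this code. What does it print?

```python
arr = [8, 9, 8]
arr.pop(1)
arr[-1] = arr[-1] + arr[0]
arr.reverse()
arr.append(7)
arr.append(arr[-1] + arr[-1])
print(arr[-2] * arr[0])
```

112

pop(1) removes 9 → [8, 8]
arr[-1] = arr[-1]+arr[0] = 8+8 = 16 → [8, 16]
reverse → [16, 8]
append 7 → [16, 8, 7]
append arr[-1]+arr[-1] = 7+7 = 14 → [16, 8, 7, 14]
arr[-2]*arr[0] = 7*16 = 112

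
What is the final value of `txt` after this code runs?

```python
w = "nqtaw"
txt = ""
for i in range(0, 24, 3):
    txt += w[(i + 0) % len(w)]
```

'naqwtnaq'

i=0: add w[0]='n' → 'n'
i=3: add w[3]='a' → 'na'
i=6: add w[1]='q' → 'naq'
i=9: add w[4]='w' → 'naqw'
i=12: add w[2]='t' → 'naqwt'
i=15: add w[0]='n' → 'naqwtn'
i=18: add w[3]='a' → 'naqwtna'
i=21: add w[1]='q' → 'naqwtnaq'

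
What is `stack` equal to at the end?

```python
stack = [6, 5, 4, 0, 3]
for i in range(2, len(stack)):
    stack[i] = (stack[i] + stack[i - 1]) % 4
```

[6, 5, 1, 1, 0]

i=2: stack[2] = (4+5)%4 = 1 → [6, 5, 1, 0, 3]
i=3: stack[3] = (0+1)%4 = 1 → [6, 5, 1, 1, 3]
i=4: stack[4] = (3+1)%4 = 0 → [6, 5, 1, 1, 0]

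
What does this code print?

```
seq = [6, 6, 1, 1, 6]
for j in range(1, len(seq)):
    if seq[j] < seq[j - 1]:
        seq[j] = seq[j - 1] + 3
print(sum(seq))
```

j=1: 6>=6, unchanged → [6, 6, 1, 1, 6]
j=2: 1<6, seq[2] = 6+3 = 9 → [6, 6, 9, 1, 6]
j=3: 1<9, seq[3] = 9+3 = 12 → [6, 6, 9, 12, 6]
j=4: 6<12, seq[4] = 12+3 = 15 → [6, 6, 9, 12, 15]
sum = 48

48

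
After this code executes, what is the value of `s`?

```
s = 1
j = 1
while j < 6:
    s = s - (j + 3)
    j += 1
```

-29

j=1: s = 1-4 = -3
j=2: s = (-3)-5 = -8
j=3: s = (-8)-6 = -14
j=4: s = (-14)-7 = -21
j=5: s = (-21)-8 = -29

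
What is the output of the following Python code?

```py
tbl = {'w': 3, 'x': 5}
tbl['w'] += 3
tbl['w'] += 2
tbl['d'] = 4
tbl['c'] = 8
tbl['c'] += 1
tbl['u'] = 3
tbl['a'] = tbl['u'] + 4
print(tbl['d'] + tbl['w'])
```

12

tbl['w'] = 3+3 = 6 → {'w': 6, 'x': 5}
tbl['w'] = 6+2 = 8 → {'w': 8, 'x': 5}
tbl['d'] = 4 → {'w': 8, 'x': 5, 'd': 4}
tbl['c'] = 8 → {'w': 8, 'x': 5, 'd': 4, 'c': 8}
tbl['c'] = 8+1 = 9 → {'w': 8, 'x': 5, 'd': 4, 'c': 9}
tbl['u'] = 3 → {'w': 8, 'x': 5, 'd': 4, 'c': 9, 'u': 3}
tbl['a'] = tbl['u']+4 = 7 → {'w': 8, 'x': 5, 'd': 4, 'c': 9, 'u': 3, 'a': 7}
tbl['d']+tbl['w'] = 4+8 = 12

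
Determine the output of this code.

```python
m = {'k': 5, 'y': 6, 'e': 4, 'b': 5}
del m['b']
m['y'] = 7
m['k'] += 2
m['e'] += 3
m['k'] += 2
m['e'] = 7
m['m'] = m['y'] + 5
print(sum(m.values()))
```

35

del 'b' → {'k': 5, 'y': 6, 'e': 4}
m['y'] = 7 → {'k': 5, 'y': 7, 'e': 4}
m['k'] = 5+2 = 7 → {'k': 7, 'y': 7, 'e': 4}
m['e'] = 4+3 = 7 → {'k': 7, 'y': 7, 'e': 7}
m['k'] = 7+2 = 9 → {'k': 9, 'y': 7, 'e': 7}
m['e'] = 7 → {'k': 9, 'y': 7, 'e': 7}
m['m'] = m['y']+5 = 12 → {'k': 9, 'y': 7, 'e': 7, 'm': 12}
sum of values = 35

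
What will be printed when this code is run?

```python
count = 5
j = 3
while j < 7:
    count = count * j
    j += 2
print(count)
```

j=3: count = 5*3 = 15
j=5: count = 15*5 = 75

75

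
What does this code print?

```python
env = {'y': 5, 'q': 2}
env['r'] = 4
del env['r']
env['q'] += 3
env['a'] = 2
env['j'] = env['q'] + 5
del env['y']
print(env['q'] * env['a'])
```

env['r'] = 4 → {'y': 5, 'q': 2, 'r': 4}
del 'r' → {'y': 5, 'q': 2}
env['q'] = 2+3 = 5 → {'y': 5, 'q': 5}
env['a'] = 2 → {'y': 5, 'q': 5, 'a': 2}
env['j'] = env['q']+5 = 10 → {'y': 5, 'q': 5, 'a': 2, 'j': 10}
del 'y' → {'q': 5, 'a': 2, 'j': 10}
env['q']*env['a'] = 5*2 = 10

10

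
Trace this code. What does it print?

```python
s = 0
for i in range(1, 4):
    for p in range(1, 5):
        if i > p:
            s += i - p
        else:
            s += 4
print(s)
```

40

i=1,p=1: not 1>1, s = 0+4 = 4
i=1,p=2: not 1>2, s = 4+4 = 8
i=1,p=3: not 1>3, s = 8+4 = 12
i=1,p=4: not 1>4, s = 12+4 = 16
i=2,p=1: 2>1, s = 16+1 = 17
i=2,p=2: not 2>2, s = 17+4 = 21
i=2,p=3: not 2>3, s = 21+4 = 25
i=2,p=4: not 2>4, s = 25+4 = 29
i=3,p=1: 3>1, s = 29+2 = 31
i=3,p=2: 3>2, s = 31+1 = 32
i=3,p=3: not 3>3, s = 32+4 = 36
i=3,p=4: not 3>4, s = 36+4 = 40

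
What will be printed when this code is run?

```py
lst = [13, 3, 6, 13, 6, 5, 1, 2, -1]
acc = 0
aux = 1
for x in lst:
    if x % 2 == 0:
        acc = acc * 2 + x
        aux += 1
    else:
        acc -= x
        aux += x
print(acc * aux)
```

x=13: not even, acc = 0-13 = -13; aux=14
x=3: not even, acc = (-13)-3 = -16; aux=17
x=6: even, acc = (-16)*2+6 = -26; aux=18
x=13: not even, acc = (-26)-13 = -39; aux=31
x=6: even, acc = (-39)*2+6 = -72; aux=32
x=5: not even, acc = (-72)-5 = -77; aux=37
x=1: not even, acc = (-77)-1 = -78; aux=38
x=2: even, acc = (-78)*2+2 = -154; aux=39
x=-1: not even, acc = (-154)-(-1) = -153; aux=38
acc*aux = (-153)*38 = -5814

-5814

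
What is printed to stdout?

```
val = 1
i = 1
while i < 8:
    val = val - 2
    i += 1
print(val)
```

i=1: val = 1-2 = -1
i=2: val = (-1)-2 = -3
i=3: val = (-3)-2 = -5
i=4: val = (-5)-2 = -7
i=5: val = (-7)-2 = -9
i=6: val = (-9)-2 = -11
i=7: val = (-11)-2 = -13

-13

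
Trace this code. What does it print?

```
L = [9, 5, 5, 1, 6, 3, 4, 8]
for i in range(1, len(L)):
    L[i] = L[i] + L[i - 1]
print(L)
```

[9, 14, 19, 20, 26, 29, 33, 41]

i=1: L[1] = 5+9 = 14 → [9, 14, 5, 1, 6, 3, 4, 8]
i=2: L[2] = 5+14 = 19 → [9, 14, 19, 1, 6, 3, 4, 8]
i=3: L[3] = 1+19 = 20 → [9, 14, 19, 20, 6, 3, 4, 8]
i=4: L[4] = 6+20 = 26 → [9, 14, 19, 20, 26, 3, 4, 8]
i=5: L[5] = 3+26 = 29 → [9, 14, 19, 20, 26, 29, 4, 8]
i=6: L[6] = 4+29 = 33 → [9, 14, 19, 20, 26, 29, 33, 8]
i=7: L[7] = 8+33 = 41 → [9, 14, 19, 20, 26, 29, 33, 41]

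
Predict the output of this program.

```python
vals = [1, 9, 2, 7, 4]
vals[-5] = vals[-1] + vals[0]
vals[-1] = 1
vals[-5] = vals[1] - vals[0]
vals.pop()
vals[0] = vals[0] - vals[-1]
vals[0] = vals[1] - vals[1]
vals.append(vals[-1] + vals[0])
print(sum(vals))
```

vals[-5] = vals[-1]+vals[0] = 4+1 = 5 → [5, 9, 2, 7, 4]
vals[-1] = 1 → [5, 9, 2, 7, 1]
vals[-5] = vals[1]-vals[0] = 9-5 = 4 → [4, 9, 2, 7, 1]
pop() removes 1 → [4, 9, 2, 7]
vals[0] = vals[0]-vals[-1] = 4-7 = -3 → [-3, 9, 2, 7]
vals[0] = vals[1]-vals[1] = 9-9 = 0 → [0, 9, 2, 7]
append vals[-1]+vals[0] = 7+0 = 7 → [0, 9, 2, 7, 7]
sum = 25

25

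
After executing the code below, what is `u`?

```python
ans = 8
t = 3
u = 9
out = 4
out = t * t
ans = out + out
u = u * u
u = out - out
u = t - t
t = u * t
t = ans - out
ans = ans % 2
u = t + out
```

18

out = 3*3 = 9
ans = 9+9 = 18
u = 9*9 = 81
u = 9-9 = 0
u = 3-3 = 0
t = 0*3 = 0
t = 18-9 = 9
ans = 18%2 = 0
u = 9+9 = 18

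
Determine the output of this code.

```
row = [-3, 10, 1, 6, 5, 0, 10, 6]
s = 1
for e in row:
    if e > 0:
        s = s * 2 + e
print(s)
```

e=-3: not >0
e=10: >0, s = 1*2+10 = 12
e=1: >0, s = 12*2+1 = 25
e=6: >0, s = 25*2+6 = 56
e=5: >0, s = 56*2+5 = 117
e=0: not >0
e=10: >0, s = 117*2+10 = 244
e=6: >0, s = 244*2+6 = 494

494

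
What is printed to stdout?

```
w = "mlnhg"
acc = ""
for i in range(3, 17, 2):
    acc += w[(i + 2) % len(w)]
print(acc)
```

i=3: add w[0]='m' → 'm'
i=5: add w[2]='n' → 'mn'
i=7: add w[4]='g' → 'mng'
i=9: add w[1]='l' → 'mngl'
i=11: add w[3]='h' → 'mnglh'
i=13: add w[0]='m' → 'mnglhm'
i=15: add w[2]='n' → 'mnglhmn'

mnglhmn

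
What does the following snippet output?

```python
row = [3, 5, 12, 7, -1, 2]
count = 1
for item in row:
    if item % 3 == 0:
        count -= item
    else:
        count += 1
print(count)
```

item=3: %3==0, count = 1-3 = -2
item=5: not %3==0, count = (-2)+1 = -1
item=12: %3==0, count = (-1)-12 = -13
item=7: not %3==0, count = (-13)+1 = -12
item=-1: not %3==0, count = (-12)+1 = -11
item=2: not %3==0, count = (-11)+1 = -10

-10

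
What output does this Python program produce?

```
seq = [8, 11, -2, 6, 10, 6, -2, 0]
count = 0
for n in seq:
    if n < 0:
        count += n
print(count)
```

-4

n=8: not <0
n=11: not <0
n=-2: <0, count = 0+(-2) = -2
n=6: not <0
n=10: not <0
n=6: not <0
n=-2: <0, count = (-2)+(-2) = -4
n=0: not <0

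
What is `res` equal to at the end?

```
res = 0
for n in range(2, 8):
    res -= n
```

-27

n=2: res = 0-2 = -2
n=3: res = (-2)-3 = -5
n=4: res = (-5)-4 = -9
n=5: res = (-9)-5 = -14
n=6: res = (-14)-6 = -20
n=7: res = (-20)-7 = -27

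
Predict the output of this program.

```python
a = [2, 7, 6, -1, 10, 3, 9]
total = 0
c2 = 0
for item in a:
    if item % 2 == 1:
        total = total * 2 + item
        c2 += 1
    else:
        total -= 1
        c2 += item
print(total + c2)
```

61

item=2: not odd, total = 0-1 = -1; c2=2
item=7: odd, total = (-1)*2+7 = 5; c2=3
item=6: not odd, total = 5-1 = 4; c2=9
item=-1: odd, total = 4*2+(-1) = 7; c2=10
item=10: not odd, total = 7-1 = 6; c2=20
item=3: odd, total = 6*2+3 = 15; c2=21
item=9: odd, total = 15*2+9 = 39; c2=22
total+c2 = 39+22 = 61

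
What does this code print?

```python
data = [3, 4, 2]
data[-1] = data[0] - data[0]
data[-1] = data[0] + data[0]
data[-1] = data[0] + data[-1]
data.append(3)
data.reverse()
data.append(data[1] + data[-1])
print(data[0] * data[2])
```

12

data[-1] = data[0]-data[0] = 3-3 = 0 → [3, 4, 0]
data[-1] = data[0]+data[0] = 3+3 = 6 → [3, 4, 6]
data[-1] = data[0]+data[-1] = 3+6 = 9 → [3, 4, 9]
append 3 → [3, 4, 9, 3]
reverse → [3, 9, 4, 3]
append data[1]+data[-1] = 9+3 = 12 → [3, 9, 4, 3, 12]
data[0]*data[2] = 3*4 = 12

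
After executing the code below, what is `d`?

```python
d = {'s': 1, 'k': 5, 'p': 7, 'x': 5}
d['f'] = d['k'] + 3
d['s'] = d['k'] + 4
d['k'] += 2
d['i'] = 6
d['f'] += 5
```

d['f'] = d['k']+3 = 8 → {'s': 1, 'k': 5, 'p': 7, 'x': 5, 'f': 8}
d['s'] = d['k']+4 = 9 → {'s': 9, 'k': 5, 'p': 7, 'x': 5, 'f': 8}
d['k'] = 5+2 = 7 → {'s': 9, 'k': 7, 'p': 7, 'x': 5, 'f': 8}
d['i'] = 6 → {'s': 9, 'k': 7, 'p': 7, 'x': 5, 'f': 8, 'i': 6}
d['f'] = 8+5 = 13 → {'s': 9, 'k': 7, 'p': 7, 'x': 5, 'f': 13, 'i': 6}

{'s': 9, 'k': 7, 'p': 7, 'x': 5, 'f': 13, 'i': 6}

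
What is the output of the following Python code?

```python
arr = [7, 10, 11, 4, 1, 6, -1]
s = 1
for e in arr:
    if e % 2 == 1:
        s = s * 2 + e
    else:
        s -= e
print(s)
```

9

e=7: odd, s = 1*2+7 = 9
e=10: not odd, s = 9-10 = -1
e=11: odd, s = (-1)*2+11 = 9
e=4: not odd, s = 9-4 = 5
e=1: odd, s = 5*2+1 = 11
e=6: not odd, s = 11-6 = 5
e=-1: odd, s = 5*2+(-1) = 9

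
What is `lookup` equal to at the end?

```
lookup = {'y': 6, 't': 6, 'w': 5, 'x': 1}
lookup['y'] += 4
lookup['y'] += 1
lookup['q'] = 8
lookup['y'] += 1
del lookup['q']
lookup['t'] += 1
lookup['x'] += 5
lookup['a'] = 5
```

{'y': 12, 't': 7, 'w': 5, 'x': 6, 'a': 5}

lookup['y'] = 6+4 = 10 → {'y': 10, 't': 6, 'w': 5, 'x': 1}
lookup['y'] = 10+1 = 11 → {'y': 11, 't': 6, 'w': 5, 'x': 1}
lookup['q'] = 8 → {'y': 11, 't': 6, 'w': 5, 'x': 1, 'q': 8}
lookup['y'] = 11+1 = 12 → {'y': 12, 't': 6, 'w': 5, 'x': 1, 'q': 8}
del 'q' → {'y': 12, 't': 6, 'w': 5, 'x': 1}
lookup['t'] = 6+1 = 7 → {'y': 12, 't': 7, 'w': 5, 'x': 1}
lookup['x'] = 1+5 = 6 → {'y': 12, 't': 7, 'w': 5, 'x': 6}
lookup['a'] = 5 → {'y': 12, 't': 7, 'w': 5, 'x': 6, 'a': 5}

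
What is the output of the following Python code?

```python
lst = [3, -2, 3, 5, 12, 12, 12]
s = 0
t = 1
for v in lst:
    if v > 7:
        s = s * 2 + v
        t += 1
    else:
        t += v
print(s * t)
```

1092

v=3: not >7; t=4
v=-2: not >7; t=2
v=3: not >7; t=5
v=5: not >7; t=10
v=12: >7, s = 0*2+12 = 12; t=11
v=12: >7, s = 12*2+12 = 36; t=12
v=12: >7, s = 36*2+12 = 84; t=13
s*t = 84*13 = 1092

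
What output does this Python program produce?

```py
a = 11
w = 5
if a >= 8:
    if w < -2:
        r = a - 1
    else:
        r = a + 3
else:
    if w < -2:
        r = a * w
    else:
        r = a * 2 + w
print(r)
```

a=11, w=5
a >= 8 is True; w < -2 is False
→ r = a + 3 = 14

14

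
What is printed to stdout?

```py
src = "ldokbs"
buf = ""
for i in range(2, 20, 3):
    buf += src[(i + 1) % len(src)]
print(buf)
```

i=2: add src[3]='k' → 'k'
i=5: add src[0]='l' → 'kl'
i=8: add src[3]='k' → 'klk'
i=11: add src[0]='l' → 'klkl'
i=14: add src[3]='k' → 'klklk'
i=17: add src[0]='l' → 'klklkl'

klklkl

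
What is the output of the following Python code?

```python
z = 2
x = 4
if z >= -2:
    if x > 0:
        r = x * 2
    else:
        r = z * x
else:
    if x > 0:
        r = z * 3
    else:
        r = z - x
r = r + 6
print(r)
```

14

z=2, x=4
z >= -2 is True; x > 0 is True
→ r = x * 2 = 8
r = 8+6 = 14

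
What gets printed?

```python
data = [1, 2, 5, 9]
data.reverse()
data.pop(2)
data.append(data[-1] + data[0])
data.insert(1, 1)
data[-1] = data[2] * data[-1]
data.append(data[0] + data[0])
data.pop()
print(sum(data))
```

66

reverse → [9, 5, 2, 1]
pop(2) removes 2 → [9, 5, 1]
append data[-1]+data[0] = 1+9 = 10 → [9, 5, 1, 10]
insert 1 at 1 → [9, 1, 5, 1, 10]
data[-1] = data[2]*data[-1] = 5*10 = 50 → [9, 1, 5, 1, 50]
append data[0]+data[0] = 9+9 = 18 → [9, 1, 5, 1, 50, 18]
pop() removes 18 → [9, 1, 5, 1, 50]
sum = 66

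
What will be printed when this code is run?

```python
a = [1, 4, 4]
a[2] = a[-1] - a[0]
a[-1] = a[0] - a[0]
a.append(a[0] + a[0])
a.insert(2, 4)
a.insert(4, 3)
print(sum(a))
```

14

a[2] = a[-1]-a[0] = 4-1 = 3 → [1, 4, 3]
a[-1] = a[0]-a[0] = 1-1 = 0 → [1, 4, 0]
append a[0]+a[0] = 1+1 = 2 → [1, 4, 0, 2]
insert 4 at 2 → [1, 4, 4, 0, 2]
insert 3 at 4 → [1, 4, 4, 0, 3, 2]
sum = 14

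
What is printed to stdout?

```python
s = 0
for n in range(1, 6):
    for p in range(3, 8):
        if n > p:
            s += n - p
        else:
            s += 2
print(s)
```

n=1,p=3: not 1>3, s = 0+2 = 2
n=1,p=4: not 1>4, s = 2+2 = 4
n=1,p=5: not 1>5, s = 4+2 = 6
n=1,p=6: not 1>6, s = 6+2 = 8
n=1,p=7: not 1>7, s = 8+2 = 10
n=2,p=3: not 2>3, s = 10+2 = 12
n=2,p=4: not 2>4, s = 12+2 = 14
n=2,p=5: not 2>5, s = 14+2 = 16
n=2,p=6: not 2>6, s = 16+2 = 18
n=2,p=7: not 2>7, s = 18+2 = 20
n=3,p=3: not 3>3, s = 20+2 = 22
n=3,p=4: not 3>4, s = 22+2 = 24
n=3,p=5: not 3>5, s = 24+2 = 26
n=3,p=6: not 3>6, s = 26+2 = 28
n=3,p=7: not 3>7, s = 28+2 = 30
n=4,p=3: 4>3, s = 30+1 = 31
n=4,p=4: not 4>4, s = 31+2 = 33
n=4,p=5: not 4>5, s = 33+2 = 35
n=4,p=6: not 4>6, s = 35+2 = 37
n=4,p=7: not 4>7, s = 37+2 = 39
n=5,p=3: 5>3, s = 39+2 = 41
n=5,p=4: 5>4, s = 41+1 = 42
n=5,p=5: not 5>5, s = 42+2 = 44
n=5,p=6: not 5>6, s = 44+2 = 46
n=5,p=7: not 5>7, s = 46+2 = 48

48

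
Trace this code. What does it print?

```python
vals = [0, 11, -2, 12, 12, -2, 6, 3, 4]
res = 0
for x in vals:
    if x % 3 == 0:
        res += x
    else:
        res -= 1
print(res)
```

29

x=0: %3==0, res = 0+0 = 0
x=11: not %3==0, res = 0-1 = -1
x=-2: not %3==0, res = (-1)-1 = -2
x=12: %3==0, res = (-2)+12 = 10
x=12: %3==0, res = 10+12 = 22
x=-2: not %3==0, res = 22-1 = 21
x=6: %3==0, res = 21+6 = 27
x=3: %3==0, res = 27+3 = 30
x=4: not %3==0, res = 30-1 = 29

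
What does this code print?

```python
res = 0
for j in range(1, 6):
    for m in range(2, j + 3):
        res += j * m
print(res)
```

280

j=1,m=2: res = 0+2 = 2
j=1,m=3: res = 2+3 = 5
j=2,m=2: res = 5+4 = 9
j=2,m=3: res = 9+6 = 15
j=2,m=4: res = 15+8 = 23
j=3,m=2: res = 23+6 = 29
j=3,m=3: res = 29+9 = 38
j=3,m=4: res = 38+12 = 50
j=3,m=5: res = 50+15 = 65
j=4,m=2: res = 65+8 = 73
j=4,m=3: res = 73+12 = 85
j=4,m=4: res = 85+16 = 101
j=4,m=5: res = 101+20 = 121
j=4,m=6: res = 121+24 = 145
j=5,m=2: res = 145+10 = 155
j=5,m=3: res = 155+15 = 170
j=5,m=4: res = 170+20 = 190
j=5,m=5: res = 190+25 = 215
j=5,m=6: res = 215+30 = 245
j=5,m=7: res = 245+35 = 280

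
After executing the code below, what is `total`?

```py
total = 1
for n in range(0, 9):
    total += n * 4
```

145

n=0: total = 1+0*4 = 1
n=1: total = 1+1*4 = 5
n=2: total = 5+2*4 = 13
n=3: total = 13+3*4 = 25
n=4: total = 25+4*4 = 41
n=5: total = 41+5*4 = 61
n=6: total = 61+6*4 = 85
n=7: total = 85+7*4 = 113
n=8: total = 113+8*4 = 145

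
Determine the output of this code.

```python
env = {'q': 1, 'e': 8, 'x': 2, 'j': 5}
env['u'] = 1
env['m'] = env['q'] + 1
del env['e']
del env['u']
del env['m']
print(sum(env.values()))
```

env['u'] = 1 → {'q': 1, 'e': 8, 'x': 2, 'j': 5, 'u': 1}
env['m'] = env['q']+1 = 2 → {'q': 1, 'e': 8, 'x': 2, 'j': 5, 'u': 1, 'm': 2}
del 'e' → {'q': 1, 'x': 2, 'j': 5, 'u': 1, 'm': 2}
del 'u' → {'q': 1, 'x': 2, 'j': 5, 'm': 2}
del 'm' → {'q': 1, 'x': 2, 'j': 5}
sum of values = 8

8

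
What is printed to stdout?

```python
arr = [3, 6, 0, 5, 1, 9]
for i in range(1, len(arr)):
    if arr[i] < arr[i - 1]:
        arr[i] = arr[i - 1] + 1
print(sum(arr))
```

42

i=1: 6>=3, unchanged → [3, 6, 0, 5, 1, 9]
i=2: 0<6, arr[2] = 6+1 = 7 → [3, 6, 7, 5, 1, 9]
i=3: 5<7, arr[3] = 7+1 = 8 → [3, 6, 7, 8, 1, 9]
i=4: 1<8, arr[4] = 8+1 = 9 → [3, 6, 7, 8, 9, 9]
i=5: 9>=9, unchanged → [3, 6, 7, 8, 9, 9]
sum = 42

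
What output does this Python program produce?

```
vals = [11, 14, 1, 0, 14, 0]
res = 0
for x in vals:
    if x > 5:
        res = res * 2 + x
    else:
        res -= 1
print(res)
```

x=11: >5, res = 0*2+11 = 11
x=14: >5, res = 11*2+14 = 36
x=1: not >5, res = 36-1 = 35
x=0: not >5, res = 35-1 = 34
x=14: >5, res = 34*2+14 = 82
x=0: not >5, res = 82-1 = 81

81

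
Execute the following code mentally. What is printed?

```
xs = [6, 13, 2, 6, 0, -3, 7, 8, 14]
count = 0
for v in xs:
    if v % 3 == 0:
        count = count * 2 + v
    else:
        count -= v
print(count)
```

v=6: %3==0, count = 0*2+6 = 6
v=13: not %3==0, count = 6-13 = -7
v=2: not %3==0, count = (-7)-2 = -9
v=6: %3==0, count = (-9)*2+6 = -12
v=0: %3==0, count = (-12)*2+0 = -24
v=-3: %3==0, count = (-24)*2+(-3) = -51
v=7: not %3==0, count = (-51)-7 = -58
v=8: not %3==0, count = (-58)-8 = -66
v=14: not %3==0, count = (-66)-14 = -80

-80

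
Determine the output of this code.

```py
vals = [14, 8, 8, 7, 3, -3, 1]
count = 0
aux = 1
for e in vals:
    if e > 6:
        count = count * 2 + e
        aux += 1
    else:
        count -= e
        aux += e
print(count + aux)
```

172

e=14: >6, count = 0*2+14 = 14; aux=2
e=8: >6, count = 14*2+8 = 36; aux=3
e=8: >6, count = 36*2+8 = 80; aux=4
e=7: >6, count = 80*2+7 = 167; aux=5
e=3: not >6, count = 167-3 = 164; aux=8
e=-3: not >6, count = 164-(-3) = 167; aux=5
e=1: not >6, count = 167-1 = 166; aux=6
count+aux = 166+6 = 172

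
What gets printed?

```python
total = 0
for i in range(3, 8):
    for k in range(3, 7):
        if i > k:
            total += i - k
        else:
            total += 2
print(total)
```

i=3,k=3: not 3>3, total = 0+2 = 2
i=3,k=4: not 3>4, total = 2+2 = 4
i=3,k=5: not 3>5, total = 4+2 = 6
i=3,k=6: not 3>6, total = 6+2 = 8
i=4,k=3: 4>3, total = 8+1 = 9
i=4,k=4: not 4>4, total = 9+2 = 11
i=4,k=5: not 4>5, total = 11+2 = 13
i=4,k=6: not 4>6, total = 13+2 = 15
i=5,k=3: 5>3, total = 15+2 = 17
i=5,k=4: 5>4, total = 17+1 = 18
i=5,k=5: not 5>5, total = 18+2 = 20
i=5,k=6: not 5>6, total = 20+2 = 22
i=6,k=3: 6>3, total = 22+3 = 25
i=6,k=4: 6>4, total = 25+2 = 27
i=6,k=5: 6>5, total = 27+1 = 28
i=6,k=6: not 6>6, total = 28+2 = 30
i=7,k=3: 7>3, total = 30+4 = 34
i=7,k=4: 7>4, total = 34+3 = 37
i=7,k=5: 7>5, total = 37+2 = 39
i=7,k=6: 7>6, total = 39+1 = 40

40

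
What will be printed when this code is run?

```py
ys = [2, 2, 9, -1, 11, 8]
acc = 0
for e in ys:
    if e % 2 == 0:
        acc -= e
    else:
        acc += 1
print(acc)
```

-9

e=2: even, acc = 0-2 = -2
e=2: even, acc = (-2)-2 = -4
e=9: not even, acc = (-4)+1 = -3
e=-1: not even, acc = (-3)+1 = -2
e=11: not even, acc = (-2)+1 = -1
e=8: even, acc = (-1)-8 = -9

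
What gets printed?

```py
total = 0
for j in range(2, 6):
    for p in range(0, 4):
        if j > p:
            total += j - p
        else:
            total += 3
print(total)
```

42

j=2,p=0: 2>0, total = 0+2 = 2
j=2,p=1: 2>1, total = 2+1 = 3
j=2,p=2: not 2>2, total = 3+3 = 6
j=2,p=3: not 2>3, total = 6+3 = 9
j=3,p=0: 3>0, total = 9+3 = 12
j=3,p=1: 3>1, total = 12+2 = 14
j=3,p=2: 3>2, total = 14+1 = 15
j=3,p=3: not 3>3, total = 15+3 = 18
j=4,p=0: 4>0, total = 18+4 = 22
j=4,p=1: 4>1, total = 22+3 = 25
j=4,p=2: 4>2, total = 25+2 = 27
j=4,p=3: 4>3, total = 27+1 = 28
j=5,p=0: 5>0, total = 28+5 = 33
j=5,p=1: 5>1, total = 33+4 = 37
j=5,p=2: 5>2, total = 37+3 = 40
j=5,p=3: 5>3, total = 40+2 = 42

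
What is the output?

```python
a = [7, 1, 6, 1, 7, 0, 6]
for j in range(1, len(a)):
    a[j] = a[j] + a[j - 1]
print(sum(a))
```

116

j=1: a[1] = 1+7 = 8 → [7, 8, 6, 1, 7, 0, 6]
j=2: a[2] = 6+8 = 14 → [7, 8, 14, 1, 7, 0, 6]
j=3: a[3] = 1+14 = 15 → [7, 8, 14, 15, 7, 0, 6]
j=4: a[4] = 7+15 = 22 → [7, 8, 14, 15, 22, 0, 6]
j=5: a[5] = 0+22 = 22 → [7, 8, 14, 15, 22, 22, 6]
j=6: a[6] = 6+22 = 28 → [7, 8, 14, 15, 22, 22, 28]
sum = 116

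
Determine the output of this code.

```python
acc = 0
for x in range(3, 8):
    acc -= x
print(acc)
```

x=3: acc = 0-3 = -3
x=4: acc = (-3)-4 = -7
x=5: acc = (-7)-5 = -12
x=6: acc = (-12)-6 = -18
x=7: acc = (-18)-7 = -25

-25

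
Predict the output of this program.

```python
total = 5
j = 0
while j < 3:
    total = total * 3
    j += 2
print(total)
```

45

j=0: total = 5*3 = 15
j=2: total = 15*3 = 45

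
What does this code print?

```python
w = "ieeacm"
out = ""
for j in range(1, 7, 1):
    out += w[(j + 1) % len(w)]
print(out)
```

j=1: add w[2]='e' → 'e'
j=2: add w[3]='a' → 'ea'
j=3: add w[4]='c' → 'eac'
j=4: add w[5]='m' → 'eacm'
j=5: add w[0]='i' → 'eacmi'
j=6: add w[1]='e' → 'eacmie'

eacmie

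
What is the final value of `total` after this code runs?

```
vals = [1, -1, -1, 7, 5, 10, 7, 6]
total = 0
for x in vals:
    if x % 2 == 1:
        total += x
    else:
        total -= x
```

x=1: odd, total = 0+1 = 1
x=-1: odd, total = 1+(-1) = 0
x=-1: odd, total = 0+(-1) = -1
x=7: odd, total = (-1)+7 = 6
x=5: odd, total = 6+5 = 11
x=10: not odd, total = 11-10 = 1
x=7: odd, total = 1+7 = 8
x=6: not odd, total = 8-6 = 2

2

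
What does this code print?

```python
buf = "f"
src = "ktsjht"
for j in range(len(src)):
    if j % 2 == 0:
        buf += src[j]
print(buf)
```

j=0: add 'k' → 'fk'
j=1: skip
j=2: add 's' → 'fks'
j=3: skip
j=4: add 'h' → 'fksh'
j=5: skip

fksh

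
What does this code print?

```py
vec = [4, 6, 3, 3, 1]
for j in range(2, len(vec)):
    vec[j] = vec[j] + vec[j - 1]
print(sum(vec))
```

j=2: vec[2] = 3+6 = 9 → [4, 6, 9, 3, 1]
j=3: vec[3] = 3+9 = 12 → [4, 6, 9, 12, 1]
j=4: vec[4] = 1+12 = 13 → [4, 6, 9, 12, 13]
sum = 44

44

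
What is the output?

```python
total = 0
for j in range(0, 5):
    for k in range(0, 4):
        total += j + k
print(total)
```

70

j=0,k=0: total = 0+0 = 0
j=0,k=1: total = 0+1 = 1
j=0,k=2: total = 1+2 = 3
j=0,k=3: total = 3+3 = 6
j=1,k=0: total = 6+1 = 7
j=1,k=1: total = 7+2 = 9
j=1,k=2: total = 9+3 = 12
j=1,k=3: total = 12+4 = 16
j=2,k=0: total = 16+2 = 18
j=2,k=1: total = 18+3 = 21
j=2,k=2: total = 21+4 = 25
j=2,k=3: total = 25+5 = 30
j=3,k=0: total = 30+3 = 33
j=3,k=1: total = 33+4 = 37
j=3,k=2: total = 37+5 = 42
j=3,k=3: total = 42+6 = 48
j=4,k=0: total = 48+4 = 52
j=4,k=1: total = 52+5 = 57
j=4,k=2: total = 57+6 = 63
j=4,k=3: total = 63+7 = 70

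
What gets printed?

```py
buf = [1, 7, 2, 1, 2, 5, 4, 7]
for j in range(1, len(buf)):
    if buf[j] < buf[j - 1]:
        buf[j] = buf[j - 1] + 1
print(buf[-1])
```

13

j=1: 7>=1, unchanged → [1, 7, 2, 1, 2, 5, 4, 7]
j=2: 2<7, buf[2] = 7+1 = 8 → [1, 7, 8, 1, 2, 5, 4, 7]
j=3: 1<8, buf[3] = 8+1 = 9 → [1, 7, 8, 9, 2, 5, 4, 7]
j=4: 2<9, buf[4] = 9+1 = 10 → [1, 7, 8, 9, 10, 5, 4, 7]
j=5: 5<10, buf[5] = 10+1 = 11 → [1, 7, 8, 9, 10, 11, 4, 7]
j=6: 4<11, buf[6] = 11+1 = 12 → [1, 7, 8, 9, 10, 11, 12, 7]
j=7: 7<12, buf[7] = 12+1 = 13 → [1, 7, 8, 9, 10, 11, 12, 13]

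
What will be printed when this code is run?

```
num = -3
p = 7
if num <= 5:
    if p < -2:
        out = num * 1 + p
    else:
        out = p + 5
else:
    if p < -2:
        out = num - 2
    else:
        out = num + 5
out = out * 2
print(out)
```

num=-3, p=7
num <= 5 is True; p < -2 is False
→ out = p + 5 = 12
out = 12*2 = 24

24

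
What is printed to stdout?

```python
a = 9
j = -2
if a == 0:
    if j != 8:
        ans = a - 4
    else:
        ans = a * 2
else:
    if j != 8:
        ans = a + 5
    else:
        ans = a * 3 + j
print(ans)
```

a=9, j=-2
a == 0 is False; j != 8 is True
→ ans = a + 5 = 14

14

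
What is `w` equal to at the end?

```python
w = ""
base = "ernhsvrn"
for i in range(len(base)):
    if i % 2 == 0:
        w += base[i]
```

i=0: add 'e' → 'e'
i=1: skip
i=2: add 'n' → 'en'
i=3: skip
i=4: add 's' → 'ens'
i=5: skip
i=6: add 'r' → 'ensr'
i=7: skip

'ensr'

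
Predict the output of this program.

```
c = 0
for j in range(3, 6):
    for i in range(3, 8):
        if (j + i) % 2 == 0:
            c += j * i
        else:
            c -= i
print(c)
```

125

j=3,i=3: even sum, c = 0+9 = 9
j=3,i=4: odd sum, c = 9-4 = 5
j=3,i=5: even sum, c = 5+15 = 20
j=3,i=6: odd sum, c = 20-6 = 14
j=3,i=7: even sum, c = 14+21 = 35
j=4,i=3: odd sum, c = 35-3 = 32
j=4,i=4: even sum, c = 32+16 = 48
j=4,i=5: odd sum, c = 48-5 = 43
j=4,i=6: even sum, c = 43+24 = 67
j=4,i=7: odd sum, c = 67-7 = 60
j=5,i=3: even sum, c = 60+15 = 75
j=5,i=4: odd sum, c = 75-4 = 71
j=5,i=5: even sum, c = 71+25 = 96
j=5,i=6: odd sum, c = 96-6 = 90
j=5,i=7: even sum, c = 90+35 = 125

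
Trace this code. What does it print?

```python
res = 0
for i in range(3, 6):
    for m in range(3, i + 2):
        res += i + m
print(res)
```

75

i=3,m=3: res = 0+6 = 6
i=3,m=4: res = 6+7 = 13
i=4,m=3: res = 13+7 = 20
i=4,m=4: res = 20+8 = 28
i=4,m=5: res = 28+9 = 37
i=5,m=3: res = 37+8 = 45
i=5,m=4: res = 45+9 = 54
i=5,m=5: res = 54+10 = 64
i=5,m=6: res = 64+11 = 75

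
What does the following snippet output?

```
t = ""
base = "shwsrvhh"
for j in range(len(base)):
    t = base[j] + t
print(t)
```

j=0: prepend 's' → 's'
j=1: prepend 'h' → 'hs'
j=2: prepend 'w' → 'whs'
j=3: prepend 's' → 'swhs'
j=4: prepend 'r' → 'rswhs'
j=5: prepend 'v' → 'vrswhs'
j=6: prepend 'h' → 'hvrswhs'
j=7: prepend 'h' → 'hhvrswhs'

hhvrswhs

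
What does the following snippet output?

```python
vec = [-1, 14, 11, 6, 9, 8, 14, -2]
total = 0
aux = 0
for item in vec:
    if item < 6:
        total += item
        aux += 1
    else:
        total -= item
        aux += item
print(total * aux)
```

item=-1: <6, total = 0+(-1) = -1; aux=1
item=14: not <6, total = (-1)-14 = -15; aux=15
item=11: not <6, total = (-15)-11 = -26; aux=26
item=6: not <6, total = (-26)-6 = -32; aux=32
item=9: not <6, total = (-32)-9 = -41; aux=41
item=8: not <6, total = (-41)-8 = -49; aux=49
item=14: not <6, total = (-49)-14 = -63; aux=63
item=-2: <6, total = (-63)+(-2) = -65; aux=64
total*aux = (-65)*64 = -4160

-4160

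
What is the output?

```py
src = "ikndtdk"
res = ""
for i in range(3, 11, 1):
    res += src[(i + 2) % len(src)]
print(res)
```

dkikndtd

i=3: add src[5]='d' → 'd'
i=4: add src[6]='k' → 'dk'
i=5: add src[0]='i' → 'dki'
i=6: add src[1]='k' → 'dkik'
i=7: add src[2]='n' → 'dkikn'
i=8: add src[3]='d' → 'dkiknd'
i=9: add src[4]='t' → 'dkikndt'
i=10: add src[5]='d' → 'dkikndtd'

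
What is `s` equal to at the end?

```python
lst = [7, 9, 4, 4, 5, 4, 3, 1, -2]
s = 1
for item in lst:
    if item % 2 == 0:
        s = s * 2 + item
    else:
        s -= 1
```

item=7: not even, s = 1-1 = 0
item=9: not even, s = 0-1 = -1
item=4: even, s = (-1)*2+4 = 2
item=4: even, s = 2*2+4 = 8
item=5: not even, s = 8-1 = 7
item=4: even, s = 7*2+4 = 18
item=3: not even, s = 18-1 = 17
item=1: not even, s = 17-1 = 16
item=-2: even, s = 16*2+(-2) = 30

30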